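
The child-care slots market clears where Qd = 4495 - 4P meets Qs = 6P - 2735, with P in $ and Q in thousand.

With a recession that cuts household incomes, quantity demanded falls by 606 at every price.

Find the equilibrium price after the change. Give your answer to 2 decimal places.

662.40

Original equilibrium: 4495 - 4P = 6P - 2735 gives 7230 = 10P, so P = 723 and Q = 1603.
The shock moves the curves to Qd = 3889 - 4P and Qs = 6P - 2735.
Clearing the new market: 3889 - 4P = 6P - 2735, so P = 662.4 and Q = 1239.4.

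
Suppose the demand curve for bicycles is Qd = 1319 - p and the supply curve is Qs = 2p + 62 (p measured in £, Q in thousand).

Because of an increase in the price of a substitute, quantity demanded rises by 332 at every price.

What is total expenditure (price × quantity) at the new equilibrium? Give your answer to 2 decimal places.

593932.89

Initially, 1319 - p = 2p + 62, so 1257 = 3p and p = 419, Q = 900.
The new curves are Qd = 1651 - p (demand) and Qs = 2p + 62 (supply).
New equilibrium: 1651 - p = 2p + 62 ⇒ 1589 = 3p ⇒ p = 1589/3 ≈ 529.6667, Q = 3364/3 ≈ 1121.3333.
New expenditure = 529.6667 × 1121.3333 = 593932.89.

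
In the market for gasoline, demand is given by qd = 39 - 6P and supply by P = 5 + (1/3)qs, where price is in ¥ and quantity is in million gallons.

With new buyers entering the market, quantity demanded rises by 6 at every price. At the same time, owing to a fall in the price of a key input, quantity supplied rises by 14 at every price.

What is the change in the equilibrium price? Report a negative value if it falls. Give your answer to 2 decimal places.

-0.89

Solve the original market: 39 - 6P = 3P - 15, hence P = 6 and q = 3.
The new curves are qd = 45 - 6P (demand) and qs = 3P - 1 (supply).
Setting them equal: 45 - 6P = 3P - 1 → 46 = 9P, so P = 46/9 ≈ 5.1111 and q = 43/3 ≈ 14.3333.
ΔP = 5.1111 − 6 = -0.89.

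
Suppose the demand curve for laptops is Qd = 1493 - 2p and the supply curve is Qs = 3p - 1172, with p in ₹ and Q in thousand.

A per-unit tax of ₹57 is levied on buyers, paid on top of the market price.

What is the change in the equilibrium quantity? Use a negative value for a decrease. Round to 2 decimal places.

Initially, 1493 - 2p = 3p - 1172, so 2665 = 5p and p = 533, Q = 427.
Since buyers pay the price plus the tax, the effective demand curve becomes Qd = 1379 - 2p.
Equate the new curves: 1379 - 2p = 3p - 1172, giving 2551 = 5p, p = 510.2, Q = 358.6.
ΔQ = 358.6 − 427 = -68.40.

-68.40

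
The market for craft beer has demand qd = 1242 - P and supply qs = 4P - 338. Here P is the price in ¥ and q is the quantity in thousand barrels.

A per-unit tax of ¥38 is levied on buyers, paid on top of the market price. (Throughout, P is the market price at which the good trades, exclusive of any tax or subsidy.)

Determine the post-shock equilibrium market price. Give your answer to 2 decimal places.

308.40

Before the shock: 1242 - P = 4P - 338 ⇒ 1580 = 5P ⇒ P = 316, q = 926.
Since buyers pay the price plus the tax, the effective demand curve becomes qd = 1204 - P.
Setting them equal: 1204 - P = 4P - 338 → 1542 = 5P, so P = 308.4 and q = 895.6.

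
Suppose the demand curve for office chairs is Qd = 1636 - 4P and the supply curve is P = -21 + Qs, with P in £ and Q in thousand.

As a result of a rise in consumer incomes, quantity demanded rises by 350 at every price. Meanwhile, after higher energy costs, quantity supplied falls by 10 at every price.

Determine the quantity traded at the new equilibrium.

406

Before the shock: 1636 - 4P = P + 21 ⇒ 1615 = 5P ⇒ P = 323, Q = 344.
The shock moves the curves to Qd = 1986 - 4P and Qs = P + 11.
Setting them equal: 1986 - 4P = P + 11 → 1975 = 5P, so P = 395 and Q = 406.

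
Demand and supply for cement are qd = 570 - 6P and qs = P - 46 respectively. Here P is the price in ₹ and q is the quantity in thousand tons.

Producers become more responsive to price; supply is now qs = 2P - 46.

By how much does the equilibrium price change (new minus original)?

-11

Initially, 570 - 6P = P - 46, so 616 = 7P and P = 88, q = 42.
The new curves are qd = 570 - 6P (demand) and qs = 2P - 46 (supply).
Clearing the new market: 570 - 6P = 2P - 46, so P = 77 and q = 108.
ΔP = 77 − 88 = -11.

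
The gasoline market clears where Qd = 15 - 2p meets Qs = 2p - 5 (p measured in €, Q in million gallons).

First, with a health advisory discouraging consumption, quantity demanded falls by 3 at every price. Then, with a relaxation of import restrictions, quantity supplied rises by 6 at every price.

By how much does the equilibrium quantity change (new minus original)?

Initially, 15 - 2p = 2p - 5, so 20 = 4p and p = 5, Q = 5.
The new curves are Qd = 12 - 2p (demand) and Qs = 2p + 1 (supply).
Clearing the new market: 12 - 2p = 2p + 1, so p = 2.75 and Q = 6.5.
ΔQ = 6.5 − 5 = +1.5.

+1.5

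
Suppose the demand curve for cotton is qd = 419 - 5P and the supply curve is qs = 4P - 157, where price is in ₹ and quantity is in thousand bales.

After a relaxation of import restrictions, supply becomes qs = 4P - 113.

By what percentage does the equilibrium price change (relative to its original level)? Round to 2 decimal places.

Solve the original market: 419 - 5P = 4P - 157, hence P = 64 and q = 99.
The new curves are qd = 419 - 5P (demand) and qs = 4P - 113 (supply).
New equilibrium: 419 - 5P = 4P - 113 ⇒ 532 = 9P ⇒ P = 532/9 ≈ 59.1111, q = 1111/9 ≈ 123.4444.
%ΔP = (59.1111 − 64) / 64 × 100 = -7.64%.

-7.64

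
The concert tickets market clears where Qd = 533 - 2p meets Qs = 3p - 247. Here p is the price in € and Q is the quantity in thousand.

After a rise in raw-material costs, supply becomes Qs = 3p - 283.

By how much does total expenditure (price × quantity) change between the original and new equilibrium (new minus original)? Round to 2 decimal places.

-758.88

Initially, 533 - 2p = 3p - 247, so 780 = 5p and p = 156, Q = 221.
After the shift, demand is Qd = 533 - 2p and supply is Qs = 3p - 283.
Equate the new curves: 533 - 2p = 3p - 283, giving 816 = 5p, p = 163.2, Q = 206.6.
Expenditure moves from 156×221 = 34476 to 163.2×206.6 = 33717.12; change = -758.88.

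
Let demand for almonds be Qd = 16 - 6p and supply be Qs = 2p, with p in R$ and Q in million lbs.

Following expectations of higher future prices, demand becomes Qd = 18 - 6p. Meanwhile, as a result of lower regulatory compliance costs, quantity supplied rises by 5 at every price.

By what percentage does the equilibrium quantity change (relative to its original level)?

Initially, 16 - 6p = 2p, so 16 = 8p and p = 2, Q = 4.
With the change applied: demand Qd = 18 - 6p, supply Qs = 2p + 5.
Equate the new curves: 18 - 6p = 2p + 5, giving 13 = 8p, p = 1.625, Q = 8.25.
%ΔQ = (8.25 − 4) / 4 × 100 = +106.25%.

+106.25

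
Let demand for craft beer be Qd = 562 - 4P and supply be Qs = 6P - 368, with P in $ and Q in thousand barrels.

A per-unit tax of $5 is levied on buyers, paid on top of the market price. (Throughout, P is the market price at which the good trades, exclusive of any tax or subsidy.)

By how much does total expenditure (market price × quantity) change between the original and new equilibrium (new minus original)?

Initially, 562 - 4P = 6P - 368, so 930 = 10P and P = 93, Q = 190.
Since buyers pay the price plus the tax, the effective demand curve becomes Qd = 542 - 4P.
Clearing the new market: 542 - 4P = 6P - 368, so P = 91 and Q = 178.
Expenditure moves from 93×190 = 17670 to 91×178 = 16198; change = -1472.

-1472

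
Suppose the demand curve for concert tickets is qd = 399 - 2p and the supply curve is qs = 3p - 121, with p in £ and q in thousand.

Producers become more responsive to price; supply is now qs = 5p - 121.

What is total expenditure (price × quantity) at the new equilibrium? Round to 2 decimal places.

Initially, 399 - 2p = 3p - 121, so 520 = 5p and p = 104, q = 191.
With the change applied: demand qd = 399 - 2p, supply qs = 5p - 121.
Equate the new curves: 399 - 2p = 5p - 121, giving 520 = 7p, p = 520/7 ≈ 74.2857, q = 1753/7 ≈ 250.4286.
New expenditure = 74.2857 × 250.4286 = 18603.27.

18603.27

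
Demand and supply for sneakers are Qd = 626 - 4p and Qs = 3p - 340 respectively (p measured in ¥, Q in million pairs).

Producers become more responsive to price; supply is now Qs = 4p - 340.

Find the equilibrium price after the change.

Solve the original market: 626 - 4p = 3p - 340, hence p = 138 and Q = 74.
The new curves are Qd = 626 - 4p (demand) and Qs = 4p - 340 (supply).
Equate the new curves: 626 - 4p = 4p - 340, giving 966 = 8p, p = 120.75, Q = 143.

120.75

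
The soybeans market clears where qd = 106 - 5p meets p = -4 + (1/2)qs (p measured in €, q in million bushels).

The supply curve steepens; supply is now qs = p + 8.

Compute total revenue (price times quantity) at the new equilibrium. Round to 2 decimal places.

397.44

Before the shock: 106 - 5p = 2p + 8 ⇒ 98 = 7p ⇒ p = 14, q = 36.
After the shift, demand is qd = 106 - 5p and supply is qs = p + 8.
Equate the new curves: 106 - 5p = p + 8, giving 98 = 6p, p = 49/3 ≈ 16.3333, q = 73/3 ≈ 24.3333.
New expenditure = 16.3333 × 24.3333 = 397.44.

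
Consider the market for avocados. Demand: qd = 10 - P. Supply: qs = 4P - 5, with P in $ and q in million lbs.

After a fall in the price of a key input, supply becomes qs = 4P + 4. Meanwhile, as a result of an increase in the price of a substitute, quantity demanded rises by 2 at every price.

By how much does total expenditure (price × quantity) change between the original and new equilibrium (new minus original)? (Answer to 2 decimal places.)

Solve the original market: 10 - P = 4P - 5, hence P = 3 and q = 7.
After the shift, demand is qd = 12 - P and supply is qs = 4P + 4.
Equate the new curves: 12 - P = 4P + 4, giving 8 = 5P, P = 1.6, q = 10.4.
Expenditure moves from 3×7 = 21 to 1.6×10.4 = 16.64; change = -4.36.

-4.36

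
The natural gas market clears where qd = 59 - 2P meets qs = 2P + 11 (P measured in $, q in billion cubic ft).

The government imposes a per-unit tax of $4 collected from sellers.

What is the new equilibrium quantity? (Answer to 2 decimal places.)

Solve the original market: 59 - 2P = 2P + 11, hence P = 12 and q = 35.
Since sellers keep the price net of the tax, the effective supply curve becomes qs = 2P + 3.
New equilibrium: 59 - 2P = 2P + 3 ⇒ 56 = 4P ⇒ P = 14, q = 31.

31.00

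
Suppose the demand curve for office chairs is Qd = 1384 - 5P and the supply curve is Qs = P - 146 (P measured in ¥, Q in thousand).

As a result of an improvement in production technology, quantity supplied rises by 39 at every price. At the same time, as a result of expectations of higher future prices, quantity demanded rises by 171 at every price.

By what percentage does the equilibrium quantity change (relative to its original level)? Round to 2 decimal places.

Original equilibrium: 1384 - 5P = P - 146 gives 1530 = 6P, so P = 255 and Q = 109.
The new curves are Qd = 1555 - 5P (demand) and Qs = P - 107 (supply).
Setting them equal: 1555 - 5P = P - 107 → 1662 = 6P, so P = 277 and Q = 170.
%ΔQ = (170 − 109) / 109 × 100 = +55.96%.

+55.96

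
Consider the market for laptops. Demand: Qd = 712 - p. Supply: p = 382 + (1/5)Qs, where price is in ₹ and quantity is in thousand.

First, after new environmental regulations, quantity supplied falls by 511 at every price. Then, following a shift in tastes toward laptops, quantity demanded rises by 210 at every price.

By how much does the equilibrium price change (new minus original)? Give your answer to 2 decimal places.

Initially, 712 - p = 5p - 1910, so 2622 = 6p and p = 437, Q = 275.
With the change applied: demand Qd = 922 - p, supply Qs = 5p - 2421.
Equate the new curves: 922 - p = 5p - 2421, giving 3343 = 6p, p = 3343/6 ≈ 557.1667, Q = 2189/6 ≈ 364.8333.
Δp = 557.1667 − 437 = +120.17.

+120.17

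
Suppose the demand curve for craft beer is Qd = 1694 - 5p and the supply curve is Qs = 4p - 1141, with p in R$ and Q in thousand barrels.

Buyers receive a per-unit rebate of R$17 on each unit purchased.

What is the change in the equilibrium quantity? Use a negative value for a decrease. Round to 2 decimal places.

Before the shock: 1694 - 5p = 4p - 1141 ⇒ 2835 = 9p ⇒ p = 315, Q = 119.
Since buyers' out-of-pocket price is the market price minus the rebate, the effective demand curve becomes Qd = 1779 - 5p.
Clearing the new market: 1779 - 5p = 4p - 1141, so p = 2920/9 ≈ 324.4444 and Q = 1411/9 ≈ 156.7778.
ΔQ = 156.7778 − 119 = +37.78.

+37.78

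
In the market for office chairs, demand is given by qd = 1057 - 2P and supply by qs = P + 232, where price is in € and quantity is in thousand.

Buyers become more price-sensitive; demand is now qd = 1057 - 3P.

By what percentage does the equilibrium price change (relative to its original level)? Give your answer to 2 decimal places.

-25.00

Initially, 1057 - 2P = P + 232, so 825 = 3P and P = 275, q = 507.
The new curves are qd = 1057 - 3P (demand) and qs = P + 232 (supply).
Setting them equal: 1057 - 3P = P + 232 → 825 = 4P, so P = 206.25 and q = 438.25.
%ΔP = (206.25 − 275) / 275 × 100 = -25.00%.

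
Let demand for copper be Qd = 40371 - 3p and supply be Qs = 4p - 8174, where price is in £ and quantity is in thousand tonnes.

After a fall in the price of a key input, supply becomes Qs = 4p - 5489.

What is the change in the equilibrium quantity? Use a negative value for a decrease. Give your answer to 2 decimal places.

+1150.71

Original equilibrium: 40371 - 3p = 4p - 8174 gives 48545 = 7p, so p = 6935 and Q = 19566.
The shock moves the curves to Qd = 40371 - 3p and Qs = 4p - 5489.
Clearing the new market: 40371 - 3p = 4p - 5489, so p = 45860/7 ≈ 6551.4286 and Q = 145017/7 ≈ 20716.7143.
ΔQ = 20716.7143 − 19566 = +1150.71.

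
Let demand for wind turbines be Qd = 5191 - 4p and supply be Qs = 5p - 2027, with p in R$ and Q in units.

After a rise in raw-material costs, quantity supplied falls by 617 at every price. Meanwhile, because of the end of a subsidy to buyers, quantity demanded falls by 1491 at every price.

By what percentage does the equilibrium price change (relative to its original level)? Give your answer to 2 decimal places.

-12.11

Solve the original market: 5191 - 4p = 5p - 2027, hence p = 802 and Q = 1983.
The shock moves the curves to Qd = 3700 - 4p and Qs = 5p - 2644.
Setting them equal: 3700 - 4p = 5p - 2644 → 6344 = 9p, so p = 6344/9 ≈ 704.8889 and Q = 7924/9 ≈ 880.4444.
%Δp = (704.8889 − 802) / 802 × 100 = -12.11%.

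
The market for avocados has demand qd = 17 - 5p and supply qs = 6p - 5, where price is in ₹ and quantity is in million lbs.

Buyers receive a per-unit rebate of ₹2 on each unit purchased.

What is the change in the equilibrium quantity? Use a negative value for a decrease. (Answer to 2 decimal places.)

+5.45

Before the shock: 17 - 5p = 6p - 5 ⇒ 22 = 11p ⇒ p = 2, q = 7.
Since buyers' out-of-pocket price is the market price minus the rebate, the effective demand curve becomes qd = 27 - 5p.
Equate the new curves: 27 - 5p = 6p - 5, giving 32 = 11p, p = 32/11 ≈ 2.9091, q = 137/11 ≈ 12.4545.
Δq = 12.4545 − 7 = +5.45.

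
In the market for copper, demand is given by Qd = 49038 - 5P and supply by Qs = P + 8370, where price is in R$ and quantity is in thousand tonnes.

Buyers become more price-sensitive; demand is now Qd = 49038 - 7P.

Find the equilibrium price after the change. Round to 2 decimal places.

Before the shock: 49038 - 5P = P + 8370 ⇒ 40668 = 6P ⇒ P = 6778, Q = 15148.
After the shift, demand is Qd = 49038 - 7P and supply is Qs = P + 8370.
New equilibrium: 49038 - 7P = P + 8370 ⇒ 40668 = 8P ⇒ P = 5083.5, Q = 13453.5.

5083.50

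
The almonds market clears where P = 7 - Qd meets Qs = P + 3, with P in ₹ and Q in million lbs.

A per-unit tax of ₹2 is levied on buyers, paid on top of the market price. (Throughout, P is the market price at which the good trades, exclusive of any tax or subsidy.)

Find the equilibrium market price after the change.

1

Before the shock: 7 - P = P + 3 ⇒ 4 = 2P ⇒ P = 2, Q = 5.
Since buyers pay the price plus the tax, the effective demand curve becomes Qd = 5 - P.
Clearing the new market: 5 - P = P + 3, so P = 1 and Q = 4.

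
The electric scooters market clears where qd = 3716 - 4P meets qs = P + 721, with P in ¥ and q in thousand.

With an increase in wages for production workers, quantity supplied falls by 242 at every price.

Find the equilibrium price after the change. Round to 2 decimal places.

Original equilibrium: 3716 - 4P = P + 721 gives 2995 = 5P, so P = 599 and q = 1320.
With the change applied: demand qd = 3716 - 4P, supply qs = P + 479.
Setting them equal: 3716 - 4P = P + 479 → 3237 = 5P, so P = 647.4 and q = 1126.4.

647.40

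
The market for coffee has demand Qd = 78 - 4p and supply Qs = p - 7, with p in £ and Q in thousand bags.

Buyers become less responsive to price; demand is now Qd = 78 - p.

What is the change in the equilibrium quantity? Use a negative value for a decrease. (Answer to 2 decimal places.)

+25.50

Original equilibrium: 78 - 4p = p - 7 gives 85 = 5p, so p = 17 and Q = 10.
With the change applied: demand Qd = 78 - p, supply Qs = p - 7.
New equilibrium: 78 - p = p - 7 ⇒ 85 = 2p ⇒ p = 42.5, Q = 35.5.
ΔQ = 35.5 − 10 = +25.50.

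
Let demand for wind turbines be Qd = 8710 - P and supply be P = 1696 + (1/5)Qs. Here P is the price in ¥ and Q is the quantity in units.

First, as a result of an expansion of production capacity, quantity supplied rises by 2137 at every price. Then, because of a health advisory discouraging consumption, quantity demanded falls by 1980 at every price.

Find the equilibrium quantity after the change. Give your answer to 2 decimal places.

4551.17

Before the shock: 8710 - P = 5P - 8480 ⇒ 17190 = 6P ⇒ P = 2865, Q = 5845.
With the change applied: demand Qd = 6730 - P, supply Qs = 5P - 6343.
Equate the new curves: 6730 - P = 5P - 6343, giving 13073 = 6P, P = 13073/6 ≈ 2178.8333, Q = 27307/6 ≈ 4551.1667.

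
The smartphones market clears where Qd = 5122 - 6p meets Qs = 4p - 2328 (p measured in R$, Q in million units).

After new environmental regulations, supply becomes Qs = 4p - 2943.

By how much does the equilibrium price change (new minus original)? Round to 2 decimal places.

Solve the original market: 5122 - 6p = 4p - 2328, hence p = 745 and Q = 652.
After the shift, demand is Qd = 5122 - 6p and supply is Qs = 4p - 2943.
Equate the new curves: 5122 - 6p = 4p - 2943, giving 8065 = 10p, p = 806.5, Q = 283.
Δp = 806.5 − 745 = +61.50.

+61.50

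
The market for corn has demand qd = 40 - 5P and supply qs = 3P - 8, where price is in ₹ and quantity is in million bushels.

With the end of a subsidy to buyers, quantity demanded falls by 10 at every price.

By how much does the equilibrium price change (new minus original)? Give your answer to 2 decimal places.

Initially, 40 - 5P = 3P - 8, so 48 = 8P and P = 6, q = 10.
After the shift, demand is qd = 30 - 5P and supply is qs = 3P - 8.
Clearing the new market: 30 - 5P = 3P - 8, so P = 4.75 and q = 6.25.
ΔP = 4.75 − 6 = -1.25.

-1.25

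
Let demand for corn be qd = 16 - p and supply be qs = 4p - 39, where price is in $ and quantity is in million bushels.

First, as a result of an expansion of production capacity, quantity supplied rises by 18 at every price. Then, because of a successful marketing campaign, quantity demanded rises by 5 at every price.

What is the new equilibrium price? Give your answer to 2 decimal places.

8.40

Initially, 16 - p = 4p - 39, so 55 = 5p and p = 11, q = 5.
The shock moves the curves to qd = 21 - p and qs = 4p - 21.
Clearing the new market: 21 - p = 4p - 21, so p = 8.4 and q = 12.6.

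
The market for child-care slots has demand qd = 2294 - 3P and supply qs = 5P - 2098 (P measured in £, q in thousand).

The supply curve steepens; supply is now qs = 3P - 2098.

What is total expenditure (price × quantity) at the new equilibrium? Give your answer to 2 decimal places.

71736.00

Solve the original market: 2294 - 3P = 5P - 2098, hence P = 549 and q = 647.
With the change applied: demand qd = 2294 - 3P, supply qs = 3P - 2098.
Clearing the new market: 2294 - 3P = 3P - 2098, so P = 732 and q = 98.
New expenditure = 732 × 98 = 71736.00.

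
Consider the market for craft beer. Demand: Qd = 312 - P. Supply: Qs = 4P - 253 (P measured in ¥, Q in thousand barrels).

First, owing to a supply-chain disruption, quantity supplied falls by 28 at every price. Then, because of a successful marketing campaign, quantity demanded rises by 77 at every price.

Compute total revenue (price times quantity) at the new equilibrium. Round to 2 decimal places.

34170.00

Original equilibrium: 312 - P = 4P - 253 gives 565 = 5P, so P = 113 and Q = 199.
The shock moves the curves to Qd = 389 - P and Qs = 4P - 281.
Clearing the new market: 389 - P = 4P - 281, so P = 134 and Q = 255.
New expenditure = 134 × 255 = 34170.00.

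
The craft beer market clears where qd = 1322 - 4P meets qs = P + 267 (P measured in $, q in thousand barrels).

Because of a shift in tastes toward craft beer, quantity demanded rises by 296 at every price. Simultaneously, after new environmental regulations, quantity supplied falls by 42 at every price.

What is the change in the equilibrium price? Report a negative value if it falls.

+67.6

Before the shock: 1322 - 4P = P + 267 ⇒ 1055 = 5P ⇒ P = 211, q = 478.
With the change applied: demand qd = 1618 - 4P, supply qs = P + 225.
Equate the new curves: 1618 - 4P = P + 225, giving 1393 = 5P, P = 278.6, q = 503.6.
ΔP = 278.6 − 211 = +67.6.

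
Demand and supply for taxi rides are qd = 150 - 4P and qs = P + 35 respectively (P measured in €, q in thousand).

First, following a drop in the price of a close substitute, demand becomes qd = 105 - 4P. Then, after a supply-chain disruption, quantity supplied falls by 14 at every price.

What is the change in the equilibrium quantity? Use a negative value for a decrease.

-20.2

Initially, 150 - 4P = P + 35, so 115 = 5P and P = 23, q = 58.
With the change applied: demand qd = 105 - 4P, supply qs = P + 21.
Setting them equal: 105 - 4P = P + 21 → 84 = 5P, so P = 16.8 and q = 37.8.
Δq = 37.8 − 58 = -20.2.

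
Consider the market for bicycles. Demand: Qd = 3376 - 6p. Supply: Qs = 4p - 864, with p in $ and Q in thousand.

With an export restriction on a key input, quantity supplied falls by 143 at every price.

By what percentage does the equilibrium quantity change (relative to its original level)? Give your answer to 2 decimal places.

-10.31

Solve the original market: 3376 - 6p = 4p - 864, hence p = 424 and Q = 832.
With the change applied: demand Qd = 3376 - 6p, supply Qs = 4p - 1007.
New equilibrium: 3376 - 6p = 4p - 1007 ⇒ 4383 = 10p ⇒ p = 438.3, Q = 746.2.
%ΔQ = (746.2 − 832) / 832 × 100 = -10.31%.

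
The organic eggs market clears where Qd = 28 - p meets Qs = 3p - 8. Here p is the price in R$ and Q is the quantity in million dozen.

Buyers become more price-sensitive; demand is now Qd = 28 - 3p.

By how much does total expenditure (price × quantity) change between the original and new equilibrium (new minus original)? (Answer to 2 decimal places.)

Original equilibrium: 28 - p = 3p - 8 gives 36 = 4p, so p = 9 and Q = 19.
With the change applied: demand Qd = 28 - 3p, supply Qs = 3p - 8.
Equate the new curves: 28 - 3p = 3p - 8, giving 36 = 6p, p = 6, Q = 10.
Expenditure moves from 9×19 = 171 to 6×10 = 60; change = -111.00.

-111.00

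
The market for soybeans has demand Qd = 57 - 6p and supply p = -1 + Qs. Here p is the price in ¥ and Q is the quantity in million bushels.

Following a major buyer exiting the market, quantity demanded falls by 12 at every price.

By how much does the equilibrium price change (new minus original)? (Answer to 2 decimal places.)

Solve the original market: 57 - 6p = p + 1, hence p = 8 and Q = 9.
The shock moves the curves to Qd = 45 - 6p and Qs = p + 1.
Setting them equal: 45 - 6p = p + 1 → 44 = 7p, so p = 44/7 ≈ 6.2857 and Q = 51/7 ≈ 7.2857.
Δp = 6.2857 − 8 = -1.71.

-1.71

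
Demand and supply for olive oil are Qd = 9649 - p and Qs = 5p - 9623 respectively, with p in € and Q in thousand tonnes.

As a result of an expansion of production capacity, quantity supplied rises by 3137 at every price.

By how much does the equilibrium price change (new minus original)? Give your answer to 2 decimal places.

Original equilibrium: 9649 - p = 5p - 9623 gives 19272 = 6p, so p = 3212 and Q = 6437.
With the change applied: demand Qd = 9649 - p, supply Qs = 5p - 6486.
Setting them equal: 9649 - p = 5p - 6486 → 16135 = 6p, so p = 16135/6 ≈ 2689.1667 and Q = 41759/6 ≈ 6959.8333.
Δp = 2689.1667 − 3212 = -522.83.

-522.83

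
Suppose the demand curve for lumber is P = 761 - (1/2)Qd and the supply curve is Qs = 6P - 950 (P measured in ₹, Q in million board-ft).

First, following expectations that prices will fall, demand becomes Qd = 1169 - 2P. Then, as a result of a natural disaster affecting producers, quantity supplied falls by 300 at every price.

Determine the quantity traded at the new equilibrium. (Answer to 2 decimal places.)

564.25

Original equilibrium: 1522 - 2P = 6P - 950 gives 2472 = 8P, so P = 309 and Q = 904.
The new curves are Qd = 1169 - 2P (demand) and Qs = 6P - 1250 (supply).
Clearing the new market: 1169 - 2P = 6P - 1250, so P = 302.375 and Q = 564.25.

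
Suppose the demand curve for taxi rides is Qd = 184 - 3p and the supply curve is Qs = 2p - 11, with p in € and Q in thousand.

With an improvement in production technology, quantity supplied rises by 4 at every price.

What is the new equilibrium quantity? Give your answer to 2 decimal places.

69.40

Before the shock: 184 - 3p = 2p - 11 ⇒ 195 = 5p ⇒ p = 39, Q = 67.
The new curves are Qd = 184 - 3p (demand) and Qs = 2p - 7 (supply).
Setting them equal: 184 - 3p = 2p - 7 → 191 = 5p, so p = 38.2 and Q = 69.4.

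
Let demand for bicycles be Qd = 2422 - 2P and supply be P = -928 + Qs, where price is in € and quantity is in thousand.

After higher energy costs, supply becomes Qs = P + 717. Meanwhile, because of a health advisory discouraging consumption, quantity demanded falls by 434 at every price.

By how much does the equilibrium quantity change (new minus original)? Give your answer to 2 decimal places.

-285.33

Initially, 2422 - 2P = P + 928, so 1494 = 3P and P = 498, Q = 1426.
The shock moves the curves to Qd = 1988 - 2P and Qs = P + 717.
Clearing the new market: 1988 - 2P = P + 717, so P = 1271/3 ≈ 423.6667 and Q = 3422/3 ≈ 1140.6667.
ΔQ = 1140.6667 − 1426 = -285.33.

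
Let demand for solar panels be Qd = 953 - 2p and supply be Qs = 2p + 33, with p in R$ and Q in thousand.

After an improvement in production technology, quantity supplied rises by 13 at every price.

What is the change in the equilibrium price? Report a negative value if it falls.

Original equilibrium: 953 - 2p = 2p + 33 gives 920 = 4p, so p = 230 and Q = 493.
After the shift, demand is Qd = 953 - 2p and supply is Qs = 2p + 46.
Clearing the new market: 953 - 2p = 2p + 46, so p = 226.75 and Q = 499.5.
Δp = 226.75 − 230 = -3.25.

-3.25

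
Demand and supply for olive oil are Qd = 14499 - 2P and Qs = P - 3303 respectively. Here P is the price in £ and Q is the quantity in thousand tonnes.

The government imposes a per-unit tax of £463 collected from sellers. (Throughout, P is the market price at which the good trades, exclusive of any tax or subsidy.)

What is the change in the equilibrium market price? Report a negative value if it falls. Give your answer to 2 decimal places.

+154.33

Before the shock: 14499 - 2P = P - 3303 ⇒ 17802 = 3P ⇒ P = 5934, Q = 2631.
Since sellers keep the price net of the tax, the effective supply curve becomes Qs = P - 3766.
New equilibrium: 14499 - 2P = P - 3766 ⇒ 18265 = 3P ⇒ P = 18265/3 ≈ 6088.3333, Q = 6967/3 ≈ 2322.3333.
ΔP = 6088.3333 − 5934 = +154.33.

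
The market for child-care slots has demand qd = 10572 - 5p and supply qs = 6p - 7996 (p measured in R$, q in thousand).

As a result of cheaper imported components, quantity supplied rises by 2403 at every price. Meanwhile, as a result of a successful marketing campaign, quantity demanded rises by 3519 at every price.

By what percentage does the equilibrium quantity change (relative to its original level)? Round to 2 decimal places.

+141.26

Initially, 10572 - 5p = 6p - 7996, so 18568 = 11p and p = 1688, q = 2132.
The shock moves the curves to qd = 14091 - 5p and qs = 6p - 5593.
Setting them equal: 14091 - 5p = 6p - 5593 → 19684 = 11p, so p = 19684/11 ≈ 1789.4545 and q = 56581/11 ≈ 5143.7273.
%Δq = (5143.7273 − 2132) / 2132 × 100 = +141.26%.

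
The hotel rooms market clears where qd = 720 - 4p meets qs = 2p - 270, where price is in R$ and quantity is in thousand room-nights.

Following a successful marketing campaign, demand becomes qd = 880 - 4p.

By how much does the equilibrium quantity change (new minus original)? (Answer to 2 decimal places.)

+53.33

Initially, 720 - 4p = 2p - 270, so 990 = 6p and p = 165, q = 60.
With the change applied: demand qd = 880 - 4p, supply qs = 2p - 270.
Setting them equal: 880 - 4p = 2p - 270 → 1150 = 6p, so p = 575/3 ≈ 191.6667 and q = 340/3 ≈ 113.3333.
Δq = 113.3333 − 60 = +53.33.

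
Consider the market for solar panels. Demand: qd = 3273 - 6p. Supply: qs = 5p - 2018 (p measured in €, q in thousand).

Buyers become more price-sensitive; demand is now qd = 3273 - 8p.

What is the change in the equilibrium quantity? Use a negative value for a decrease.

Solve the original market: 3273 - 6p = 5p - 2018, hence p = 481 and q = 387.
The new curves are qd = 3273 - 8p (demand) and qs = 5p - 2018 (supply).
Equate the new curves: 3273 - 8p = 5p - 2018, giving 5291 = 13p, p = 407, q = 17.
Δq = 17 − 387 = -370.

-370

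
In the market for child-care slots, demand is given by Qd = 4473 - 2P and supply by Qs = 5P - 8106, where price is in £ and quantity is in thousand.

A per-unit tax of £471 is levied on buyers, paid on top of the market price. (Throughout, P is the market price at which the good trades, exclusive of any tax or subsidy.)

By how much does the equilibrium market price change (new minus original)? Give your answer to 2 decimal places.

Before the shock: 4473 - 2P = 5P - 8106 ⇒ 12579 = 7P ⇒ P = 1797, Q = 879.
Since buyers pay the price plus the tax, the effective demand curve becomes Qd = 3531 - 2P.
New equilibrium: 3531 - 2P = 5P - 8106 ⇒ 11637 = 7P ⇒ P = 11637/7 ≈ 1662.4286, Q = 1443/7 ≈ 206.1429.
ΔP = 1662.4286 − 1797 = -134.57.

-134.57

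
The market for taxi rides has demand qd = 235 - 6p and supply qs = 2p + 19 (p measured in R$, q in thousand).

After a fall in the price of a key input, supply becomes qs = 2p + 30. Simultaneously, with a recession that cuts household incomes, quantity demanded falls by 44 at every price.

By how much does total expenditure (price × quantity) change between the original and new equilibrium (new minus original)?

Original equilibrium: 235 - 6p = 2p + 19 gives 216 = 8p, so p = 27 and q = 73.
The new curves are qd = 191 - 6p (demand) and qs = 2p + 30 (supply).
Equate the new curves: 191 - 6p = 2p + 30, giving 161 = 8p, p = 20.125, q = 70.25.
Expenditure moves from 27×73 = 1971 to 20.125×70.25 = 1413.78125; change = -557.21875.

-557.21875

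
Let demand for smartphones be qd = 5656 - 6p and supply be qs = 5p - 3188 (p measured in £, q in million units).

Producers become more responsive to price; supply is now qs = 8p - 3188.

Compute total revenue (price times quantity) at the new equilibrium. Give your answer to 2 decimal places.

Solve the original market: 5656 - 6p = 5p - 3188, hence p = 804 and q = 832.
The new curves are qd = 5656 - 6p (demand) and qs = 8p - 3188 (supply).
Setting them equal: 5656 - 6p = 8p - 3188 → 8844 = 14p, so p = 4422/7 ≈ 631.7143 and q = 13060/7 ≈ 1865.7143.
New expenditure = 631.7143 × 1865.7143 = 1178598.37.

1178598.37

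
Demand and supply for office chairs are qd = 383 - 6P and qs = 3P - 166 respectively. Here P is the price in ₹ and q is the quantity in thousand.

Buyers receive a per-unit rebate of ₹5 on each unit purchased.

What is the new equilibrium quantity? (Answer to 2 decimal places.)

27.00

Before the shock: 383 - 6P = 3P - 166 ⇒ 549 = 9P ⇒ P = 61, q = 17.
Since buyers' out-of-pocket price is the market price minus the rebate, the effective demand curve becomes qd = 413 - 6P.
Equate the new curves: 413 - 6P = 3P - 166, giving 579 = 9P, P = 193/3 ≈ 64.3333, q = 27.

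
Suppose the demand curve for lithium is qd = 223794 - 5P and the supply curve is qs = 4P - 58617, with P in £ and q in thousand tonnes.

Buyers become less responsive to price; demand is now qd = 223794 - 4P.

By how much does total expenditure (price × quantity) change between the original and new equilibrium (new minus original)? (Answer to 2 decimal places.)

Before the shock: 223794 - 5P = 4P - 58617 ⇒ 282411 = 9P ⇒ P = 31379, q = 66899.
With the change applied: demand qd = 223794 - 4P, supply qs = 4P - 58617.
Setting them equal: 223794 - 4P = 4P - 58617 → 282411 = 8P, so P = 35301.375 and q = 82588.5.
Expenditure moves from 31379×66899 = 2099223721 to 35301.375×82588.5 = 2915487609.1875; change = +816263888.19.

+816263888.19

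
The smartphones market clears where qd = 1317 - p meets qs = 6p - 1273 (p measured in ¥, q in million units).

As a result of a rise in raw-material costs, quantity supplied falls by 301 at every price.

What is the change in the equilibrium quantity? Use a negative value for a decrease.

Solve the original market: 1317 - p = 6p - 1273, hence p = 370 and q = 947.
With the change applied: demand qd = 1317 - p, supply qs = 6p - 1574.
Setting them equal: 1317 - p = 6p - 1574 → 2891 = 7p, so p = 413 and q = 904.
Δq = 904 − 947 = -43.

-43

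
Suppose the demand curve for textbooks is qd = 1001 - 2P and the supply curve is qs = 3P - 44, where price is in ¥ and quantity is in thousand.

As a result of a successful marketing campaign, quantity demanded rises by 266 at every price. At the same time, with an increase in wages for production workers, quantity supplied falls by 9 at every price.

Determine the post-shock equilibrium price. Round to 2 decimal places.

Solve the original market: 1001 - 2P = 3P - 44, hence P = 209 and q = 583.
The new curves are qd = 1267 - 2P (demand) and qs = 3P - 53 (supply).
Setting them equal: 1267 - 2P = 3P - 53 → 1320 = 5P, so P = 264 and q = 739.

264.00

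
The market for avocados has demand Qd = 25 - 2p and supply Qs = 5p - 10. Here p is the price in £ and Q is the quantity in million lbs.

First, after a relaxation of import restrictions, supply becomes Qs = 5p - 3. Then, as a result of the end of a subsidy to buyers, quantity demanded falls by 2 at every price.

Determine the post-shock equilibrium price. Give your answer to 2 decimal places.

3.71

Original equilibrium: 25 - 2p = 5p - 10 gives 35 = 7p, so p = 5 and Q = 15.
The shock moves the curves to Qd = 23 - 2p and Qs = 5p - 3.
Equate the new curves: 23 - 2p = 5p - 3, giving 26 = 7p, p = 26/7 ≈ 3.7143, Q = 109/7 ≈ 15.5714.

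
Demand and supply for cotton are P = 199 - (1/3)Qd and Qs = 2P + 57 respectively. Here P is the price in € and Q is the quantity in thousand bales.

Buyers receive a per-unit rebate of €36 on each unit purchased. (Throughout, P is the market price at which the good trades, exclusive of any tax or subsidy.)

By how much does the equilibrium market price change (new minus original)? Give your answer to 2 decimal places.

+21.60

Original equilibrium: 597 - 3P = 2P + 57 gives 540 = 5P, so P = 108 and Q = 273.
Since buyers' out-of-pocket price is the market price minus the rebate, the effective demand curve becomes Qd = 705 - 3P.
Equate the new curves: 705 - 3P = 2P + 57, giving 648 = 5P, P = 129.6, Q = 316.2.
ΔP = 129.6 − 108 = +21.60.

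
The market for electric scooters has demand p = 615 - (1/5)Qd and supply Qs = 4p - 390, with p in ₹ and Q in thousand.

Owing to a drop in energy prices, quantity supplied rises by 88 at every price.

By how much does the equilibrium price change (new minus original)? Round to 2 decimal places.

-9.78

Initially, 3075 - 5p = 4p - 390, so 3465 = 9p and p = 385, Q = 1150.
The shock moves the curves to Qd = 3075 - 5p and Qs = 4p - 302.
Clearing the new market: 3075 - 5p = 4p - 302, so p = 3377/9 ≈ 375.2222 and Q = 10790/9 ≈ 1198.8889.
Δp = 375.2222 − 385 = -9.78.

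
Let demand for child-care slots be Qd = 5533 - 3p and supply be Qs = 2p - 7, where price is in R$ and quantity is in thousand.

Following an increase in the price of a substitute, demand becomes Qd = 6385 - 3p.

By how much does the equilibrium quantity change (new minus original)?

Before the shock: 5533 - 3p = 2p - 7 ⇒ 5540 = 5p ⇒ p = 1108, Q = 2209.
With the change applied: demand Qd = 6385 - 3p, supply Qs = 2p - 7.
New equilibrium: 6385 - 3p = 2p - 7 ⇒ 6392 = 5p ⇒ p = 1278.4, Q = 2549.8.
ΔQ = 2549.8 − 2209 = +340.8.

+340.8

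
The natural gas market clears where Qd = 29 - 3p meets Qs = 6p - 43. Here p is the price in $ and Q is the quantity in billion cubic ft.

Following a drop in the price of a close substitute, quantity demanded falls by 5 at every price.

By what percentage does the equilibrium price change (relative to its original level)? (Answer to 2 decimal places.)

-6.94

Solve the original market: 29 - 3p = 6p - 43, hence p = 8 and Q = 5.
The new curves are Qd = 24 - 3p (demand) and Qs = 6p - 43 (supply).
Clearing the new market: 24 - 3p = 6p - 43, so p = 67/9 ≈ 7.4444 and Q = 5/3 ≈ 1.6667.
%Δp = (7.4444 − 8) / 8 × 100 = -6.94%.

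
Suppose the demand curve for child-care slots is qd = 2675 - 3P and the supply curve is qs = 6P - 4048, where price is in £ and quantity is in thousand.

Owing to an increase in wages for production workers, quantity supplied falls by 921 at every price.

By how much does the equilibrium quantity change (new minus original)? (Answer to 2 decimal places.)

Solve the original market: 2675 - 3P = 6P - 4048, hence P = 747 and q = 434.
The new curves are qd = 2675 - 3P (demand) and qs = 6P - 4969 (supply).
Equate the new curves: 2675 - 3P = 6P - 4969, giving 7644 = 9P, P = 2548/3 ≈ 849.3333, q = 127.
Δq = 127 − 434 = -307.00.

-307.00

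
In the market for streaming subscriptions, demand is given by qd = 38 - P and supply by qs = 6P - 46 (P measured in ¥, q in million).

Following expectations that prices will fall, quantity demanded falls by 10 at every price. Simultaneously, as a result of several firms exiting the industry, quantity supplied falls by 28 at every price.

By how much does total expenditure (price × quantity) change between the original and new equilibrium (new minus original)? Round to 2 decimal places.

-116.33

Original equilibrium: 38 - P = 6P - 46 gives 84 = 7P, so P = 12 and q = 26.
After the shift, demand is qd = 28 - P and supply is qs = 6P - 74.
Clearing the new market: 28 - P = 6P - 74, so P = 102/7 ≈ 14.5714 and q = 94/7 ≈ 13.4286.
Expenditure moves from 12×26 = 312 to 14.5714×13.4286 = 195.6735; change = -116.33.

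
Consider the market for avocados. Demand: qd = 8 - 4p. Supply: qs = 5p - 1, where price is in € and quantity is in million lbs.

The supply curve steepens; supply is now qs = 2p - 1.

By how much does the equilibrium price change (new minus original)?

Solve the original market: 8 - 4p = 5p - 1, hence p = 1 and q = 4.
The new curves are qd = 8 - 4p (demand) and qs = 2p - 1 (supply).
New equilibrium: 8 - 4p = 2p - 1 ⇒ 9 = 6p ⇒ p = 1.5, q = 2.
Δp = 1.5 − 1 = +0.5.

+0.5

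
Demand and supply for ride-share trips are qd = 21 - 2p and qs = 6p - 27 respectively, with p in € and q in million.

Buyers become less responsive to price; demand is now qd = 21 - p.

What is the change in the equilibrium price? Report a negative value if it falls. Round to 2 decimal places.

+0.86

Before the shock: 21 - 2p = 6p - 27 ⇒ 48 = 8p ⇒ p = 6, q = 9.
After the shift, demand is qd = 21 - p and supply is qs = 6p - 27.
Equate the new curves: 21 - p = 6p - 27, giving 48 = 7p, p = 48/7 ≈ 6.8571, q = 99/7 ≈ 14.1429.
Δp = 6.8571 − 6 = +0.86.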